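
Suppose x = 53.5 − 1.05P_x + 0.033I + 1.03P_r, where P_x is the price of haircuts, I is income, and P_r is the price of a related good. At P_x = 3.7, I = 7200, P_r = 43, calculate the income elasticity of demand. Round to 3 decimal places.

0.717

x = 53.5 − 1.05(3.7) + 0.033(7200) + 1.03(43) = 53.5 − 3.885 + 237.6 + 44.29 = 331.505.
∂x/∂I = +0.033, so E_I = 0.033·(7200/331.505) ≈ 0.717.
E_I ∈ (0,1): normal good (necessity).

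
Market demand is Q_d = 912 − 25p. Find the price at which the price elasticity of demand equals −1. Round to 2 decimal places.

For linear demand Q_d = a − bp, E = −bp/(a − bp). |E| = 1 ⇒ bp = a − bp ⇒ p = a/(2b).
p = 912/(2·25) = 18.24.

18.24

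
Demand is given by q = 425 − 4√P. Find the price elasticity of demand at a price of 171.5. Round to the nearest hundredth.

-0.07

At P = 171.5, q = 372.6168.
dq/dP = −4/(2√P) = −4/(2·13.0958).
Point elasticity E = (dq/dP)·(P/q) = -0.1527 × 171.5/372.6168 ≈ -0.07.
|E| < 1, so demand is inelastic at this price.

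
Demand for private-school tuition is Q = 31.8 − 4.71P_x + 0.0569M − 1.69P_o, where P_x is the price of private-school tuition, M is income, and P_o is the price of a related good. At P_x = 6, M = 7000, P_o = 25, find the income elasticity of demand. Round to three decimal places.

1.108

Substituting, Q = 31.8 − 4.71(6) + 0.0569(7000) − 1.69(25) = 31.8 − 28.26 + 398.3 − 42.25 = 359.59.
∂Q/∂M = +0.0569, so E_I = 0.0569·(7000/359.59) ≈ 1.108.
E_I > 1: normal good (luxury).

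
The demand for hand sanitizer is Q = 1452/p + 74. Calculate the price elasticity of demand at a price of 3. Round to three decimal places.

-0.867

At p = 3, Q = 558.
dQ/dp = −1452/p² = −161.3333.
Point elasticity E = (dQ/dp)·(p/Q) = -161.3333 × 3/558 ≈ -0.867.
|E| < 1, so demand is inelastic at this price.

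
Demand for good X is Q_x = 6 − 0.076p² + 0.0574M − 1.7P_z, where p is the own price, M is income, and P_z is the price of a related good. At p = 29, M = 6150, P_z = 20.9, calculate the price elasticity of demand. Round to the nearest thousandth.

-0.492

Substituting, Q_x = 6 − 0.076(29)² + 0.0574(6150) − 1.7(20.9) = 6 − 63.916 + 353.01 − 35.53 = 259.564.
∂Q_x/∂p = −2·0.076·p = -4.408, so E_p = -4.408·(29/259.564) ≈ -0.492.
|E_p| < 1: demand is inelastic.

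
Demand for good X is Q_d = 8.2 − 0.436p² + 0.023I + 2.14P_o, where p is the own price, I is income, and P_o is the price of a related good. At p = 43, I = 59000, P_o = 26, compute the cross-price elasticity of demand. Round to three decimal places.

0.091

Evaluating quantity at (p, I, P_o) gives Q_d = 8.2 − 0.436(43)² + 0.023(59000) + 2.14(26) = 8.2 − 806.164 + 1357 + 55.64 = 614.676.
∂Q_d/∂P_o = +2.14, so E_xy = 2.14·(26/614.676) ≈ 0.091.
E_xy > 0: the goods are substitutes.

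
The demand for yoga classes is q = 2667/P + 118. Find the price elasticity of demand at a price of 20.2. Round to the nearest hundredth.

-0.53

At P = 20.2, q = 250.0297.
dq/dP = −2667/P² = −6.5361.
Point elasticity E = (dq/dP)·(P/q) = -6.5361 × 20.2/250.0297 ≈ -0.53.
|E| < 1, so demand is inelastic at this price.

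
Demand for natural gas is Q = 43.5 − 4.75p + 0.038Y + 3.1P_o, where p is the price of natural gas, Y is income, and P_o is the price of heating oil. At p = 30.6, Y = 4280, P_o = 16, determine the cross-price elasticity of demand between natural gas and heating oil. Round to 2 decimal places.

At the given point, Q = 43.5 − 4.75(30.6) + 0.038(4280) + 3.1(16) = 43.5 − 145.35 + 162.64 + 49.6 = 110.39.
∂Q/∂P_o = +3.1, so E_xy = 3.1·(16/110.39) ≈ 0.45.
E_xy > 0: the goods are substitutes.

0.45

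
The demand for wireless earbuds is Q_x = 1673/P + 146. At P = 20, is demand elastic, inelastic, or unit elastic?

inelastic

At P = 20, Q_x = 229.65.
dQ_x/dP = −1673/P² = −4.1825.
Point elasticity E = (dQ_x/dP)·(P/Q_x) = -4.1825 × 20/229.65 ≈ -0.364.
|E| ≈ 0.364 < 1, so demand is inelastic.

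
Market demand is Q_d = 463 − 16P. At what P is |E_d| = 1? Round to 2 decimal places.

14.47

For linear demand Q_d = a − bP, E = −bP/(a − bP). |E| = 1 ⇒ bP = a − bP ⇒ P = a/(2b).
P = 463/(2·16) ≈ 14.47.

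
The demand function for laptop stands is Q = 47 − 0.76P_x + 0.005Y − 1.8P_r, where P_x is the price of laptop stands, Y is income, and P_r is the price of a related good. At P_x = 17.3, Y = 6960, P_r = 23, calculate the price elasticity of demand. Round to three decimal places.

Evaluating quantity at (P_x, Y, P_r) gives Q = 47 − 0.76(17.3) + 0.005(6960) − 1.8(23) = 47 − 13.148 + 34.8 − 41.4 = 27.252.
∂Q/∂P_x = −0.76, so E_p = (−0.76)·(17.3/27.252) ≈ -0.482.
|E_p| < 1: demand is inelastic.

-0.482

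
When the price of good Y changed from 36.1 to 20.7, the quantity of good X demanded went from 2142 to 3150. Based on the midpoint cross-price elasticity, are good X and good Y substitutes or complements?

complements

%ΔQ_x = (3150 − 2142)/[(2142+3150)/2] = 1008/2646 ≈ 0.3810.
%ΔP_y = (20.7 − 36.1)/[(36.1+20.7)/2] ≈ -0.5423.
E_xy = 0.3810/-0.5423 ≈ -0.703.
E_xy < 0, so the goods are complements.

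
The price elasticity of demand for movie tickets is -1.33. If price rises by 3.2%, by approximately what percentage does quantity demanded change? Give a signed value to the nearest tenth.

%ΔQ ≈ E × %ΔP = (-1.33) × (3.2%) ≈ -4.3%.

-4.3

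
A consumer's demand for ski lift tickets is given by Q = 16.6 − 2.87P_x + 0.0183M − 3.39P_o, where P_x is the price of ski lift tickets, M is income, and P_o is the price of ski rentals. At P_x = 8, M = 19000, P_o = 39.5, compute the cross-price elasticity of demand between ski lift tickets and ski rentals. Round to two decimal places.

Q = 16.6 − 2.87(8) + 0.0183(19000) − 3.39(39.5) = 16.6 − 22.96 + 347.7 − 133.905 = 207.435.
∂Q/∂P_o = −3.39, so E_xy = -3.39·(39.5/207.435) ≈ -0.65.
E_xy < 0: the goods are complements.

-0.65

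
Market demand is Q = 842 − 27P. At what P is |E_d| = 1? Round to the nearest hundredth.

For linear demand Q = a − bP, E = −bP/(a − bP). |E| = 1 ⇒ bP = a − bP ⇒ P = a/(2b).
P = 842/(2·27) ≈ 15.59.

15.59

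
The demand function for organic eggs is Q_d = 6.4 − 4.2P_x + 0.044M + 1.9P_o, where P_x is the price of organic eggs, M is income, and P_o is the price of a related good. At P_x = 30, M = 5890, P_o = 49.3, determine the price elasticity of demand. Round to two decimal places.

-0.54

Q_d = 6.4 − 4.2(30) + 0.044(5890) + 1.9(49.3) = 6.4 − 126 + 259.16 + 93.67 = 233.23.
∂Q_d/∂P_x = −4.2, so E_p = (−4.2)·(30/233.23) ≈ -0.54.
|E_p| < 1: demand is inelastic.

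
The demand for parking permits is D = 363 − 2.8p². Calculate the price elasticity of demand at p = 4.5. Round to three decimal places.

-0.370

At p = 4.5, D = 306.3.
dD/dp = −2·2.8·p = −25.2.
Point elasticity E = (dD/dp)·(p/D) = -25.2 × 4.5/306.3 ≈ -0.370.
|E| < 1, so demand is inelastic at this price.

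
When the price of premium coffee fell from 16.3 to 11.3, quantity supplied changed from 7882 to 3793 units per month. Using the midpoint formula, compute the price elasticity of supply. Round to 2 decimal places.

1.93

%Δq = (3793 − 7882)/[(7882 + 3793)/2] = -4089/5837.5 ≈ -0.7005.
%Δp = (11.3 − 16.3)/[(16.3 + 11.3)/2] = -5/13.8 ≈ -0.3623.
Arc elasticity E = %Δq/%Δp ≈ -0.7005/-0.3623 ≈ 1.93.
|E| > 1: supply is elastic over this range.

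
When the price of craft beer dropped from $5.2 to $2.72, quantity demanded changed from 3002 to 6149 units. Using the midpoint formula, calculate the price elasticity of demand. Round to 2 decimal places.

-1.10

%Δq = (6149 − 3002)/[(3002 + 6149)/2] = 3147/4575.5 ≈ 0.6878.
%ΔP = (2.72 − 5.2)/[(5.2 + 2.72)/2] = -2.48/3.96 ≈ -0.6263.
Arc elasticity E = %Δq/%ΔP ≈ 0.6878/-0.6263 ≈ -1.10.
|E| > 1: demand is elastic over this range.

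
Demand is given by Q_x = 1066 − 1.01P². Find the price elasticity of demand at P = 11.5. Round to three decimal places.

-0.287

At P = 11.5, Q_x = 932.4275.
dQ_x/dP = −2·1.01·P = −23.23.
Point elasticity E = (dQ_x/dP)·(P/Q_x) = -23.23 × 11.5/932.4275 ≈ -0.287.
|E| < 1, so demand is inelastic at this price.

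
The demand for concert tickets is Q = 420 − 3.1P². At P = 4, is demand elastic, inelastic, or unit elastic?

inelastic

At P = 4, Q = 370.4.
dQ/dP = −2·3.1·P = −24.8.
Point elasticity E = (dQ/dP)·(P/Q) = -24.8 × 4/370.4 ≈ -0.268.
|E| ≈ 0.268 < 1, so demand is inelastic.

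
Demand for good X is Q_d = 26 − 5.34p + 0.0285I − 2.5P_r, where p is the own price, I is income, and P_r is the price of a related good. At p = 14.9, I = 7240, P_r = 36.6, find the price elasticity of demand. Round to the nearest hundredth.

Q_d = 26 − 5.34(14.9) + 0.0285(7240) − 2.5(36.6) = 26 − 79.566 + 206.34 − 91.5 = 61.274.
∂Q_d/∂p = −5.34, so E_p = (−5.34)·(14.9/61.274) ≈ -1.30.
|E_p| > 1: demand is elastic.

-1.30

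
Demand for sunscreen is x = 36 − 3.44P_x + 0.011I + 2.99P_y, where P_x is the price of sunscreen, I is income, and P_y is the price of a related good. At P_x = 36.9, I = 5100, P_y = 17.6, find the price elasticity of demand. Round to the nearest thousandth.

Evaluating quantity at (P_x, I, P_y) gives x = 36 − 3.44(36.9) + 0.011(5100) + 2.99(17.6) = 36 − 126.936 + 56.1 + 52.624 = 17.788.
∂x/∂P_x = −3.44, so E_p = (−3.44)·(36.9/17.788) ≈ -7.136.
|E_p| > 1: demand is elastic.

-7.136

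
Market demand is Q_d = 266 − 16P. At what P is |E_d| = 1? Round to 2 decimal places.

8.31

For linear demand Q_d = a − bP, E = −bP/(a − bP). |E| = 1 ⇒ bP = a − bP ⇒ P = a/(2b).
P = 266/(2·16) ≈ 8.31.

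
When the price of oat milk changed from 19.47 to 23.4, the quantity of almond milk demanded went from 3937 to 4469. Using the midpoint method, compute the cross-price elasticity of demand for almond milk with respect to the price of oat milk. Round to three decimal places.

0.690

%ΔQ_x = (4469 − 3937)/[(3937+4469)/2] = 532/4203 ≈ 0.1266.
%ΔP_y = (23.4 − 19.47)/[(19.47+23.4)/2] ≈ 0.1833.
E_xy = 0.1266/0.1833 ≈ 0.690.
E_xy > 0, so almond milk and oat milk are substitutes.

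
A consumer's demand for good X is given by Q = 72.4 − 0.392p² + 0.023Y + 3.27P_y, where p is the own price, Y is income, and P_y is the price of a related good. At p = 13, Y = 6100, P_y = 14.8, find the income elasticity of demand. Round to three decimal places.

0.720

Q = 72.4 − 0.392(13)² + 0.023(6100) + 3.27(14.8) = 72.4 − 66.248 + 140.3 + 48.396 = 194.848.
∂Q/∂Y = +0.023, so E_I = 0.023·(6100/194.848) ≈ 0.720.
E_I ∈ (0,1): normal good (necessity).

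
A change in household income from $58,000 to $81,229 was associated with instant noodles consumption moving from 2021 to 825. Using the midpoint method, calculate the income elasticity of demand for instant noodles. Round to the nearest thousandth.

%ΔQ = (825 − 2021)/[(2021+825)/2] = -1196/1423 ≈ -0.8405.
%ΔY = (81,229 − 58,000)/[(58,000+81,229)/2] = 23229/69614.5 ≈ 0.3337.
E_I = %ΔQ/%ΔY ≈ -2.519.
E_I < 0: inferior good.

-2.519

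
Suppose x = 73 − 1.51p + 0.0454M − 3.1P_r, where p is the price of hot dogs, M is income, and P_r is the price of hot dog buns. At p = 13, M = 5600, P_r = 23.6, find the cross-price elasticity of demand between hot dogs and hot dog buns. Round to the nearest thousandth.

First evaluate x: 73 − 1.51(13) + 0.0454(5600) − 3.1(23.6) = 73 − 19.63 + 254.24 − 73.16 = 234.45.
∂x/∂P_r = −3.1, so E_xy = -3.1·(23.6/234.45) ≈ -0.312.
E_xy < 0: the goods are complements.

-0.312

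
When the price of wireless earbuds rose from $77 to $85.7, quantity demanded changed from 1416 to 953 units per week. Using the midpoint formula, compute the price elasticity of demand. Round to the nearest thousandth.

-3.655

%ΔQ = (953 − 1416)/[(1416 + 953)/2] = -463/1184.5 ≈ -0.3909.
%Δp = (85.7 − 77)/[(77 + 85.7)/2] = 8.7/81.35 ≈ 0.1069.
Arc elasticity E = %ΔQ/%Δp ≈ -0.3909/0.1069 ≈ -3.655.
|E| > 1: demand is elastic over this range.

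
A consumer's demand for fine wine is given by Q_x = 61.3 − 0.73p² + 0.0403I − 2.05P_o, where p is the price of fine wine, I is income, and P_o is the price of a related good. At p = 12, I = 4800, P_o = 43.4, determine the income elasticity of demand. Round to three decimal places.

First evaluate Q_x: 61.3 − 0.73(12)² + 0.0403(4800) − 2.05(43.4) = 61.3 − 105.12 + 193.44 − 88.97 = 60.65.
∂Q_x/∂I = +0.0403, so E_I = 0.0403·(4800/60.65) ≈ 3.189.
E_I > 1: normal good (luxury).

3.189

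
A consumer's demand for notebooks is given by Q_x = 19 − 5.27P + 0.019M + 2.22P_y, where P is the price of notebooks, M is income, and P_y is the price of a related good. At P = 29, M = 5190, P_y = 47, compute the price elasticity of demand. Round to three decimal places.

-2.211

Q_x = 19 − 5.27(29) + 0.019(5190) + 2.22(47) = 19 − 152.83 + 98.61 + 104.34 = 69.12.
∂Q_x/∂P = −5.27, so E_p = (−5.27)·(29/69.12) ≈ -2.211.
|E_p| > 1: demand is elastic.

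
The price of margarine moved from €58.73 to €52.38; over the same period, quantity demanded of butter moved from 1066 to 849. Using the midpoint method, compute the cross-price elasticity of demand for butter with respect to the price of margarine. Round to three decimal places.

1.983

%ΔQ_x = (849 − 1066)/[(1066+849)/2] = -217/957.5 ≈ -0.2266.
%ΔP_y = (52.38 − 58.73)/[(58.73+52.38)/2] ≈ -0.1143.
E_xy = -0.2266/-0.1143 ≈ 1.983.
E_xy > 0, so butter and margarine are substitutes.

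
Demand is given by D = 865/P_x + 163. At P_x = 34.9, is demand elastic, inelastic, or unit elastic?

inelastic

At P_x = 34.9, D = 187.7851.
dD/dP_x = −865/P_x² = −0.7102.
Point elasticity E = (dD/dP_x)·(P_x/D) = -0.7102 × 34.9/187.7851 ≈ -0.132.
|E| ≈ 0.132 < 1, so demand is inelastic.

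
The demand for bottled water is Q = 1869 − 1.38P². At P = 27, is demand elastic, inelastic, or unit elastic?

elastic

At P = 27, Q = 862.98.
dQ/dP = −2·1.38·P = −74.52.
Point elasticity E = (dQ/dP)·(P/Q) = -74.52 × 27/862.98 ≈ -2.332.
|E| ≈ 2.332 > 1, so demand is elastic.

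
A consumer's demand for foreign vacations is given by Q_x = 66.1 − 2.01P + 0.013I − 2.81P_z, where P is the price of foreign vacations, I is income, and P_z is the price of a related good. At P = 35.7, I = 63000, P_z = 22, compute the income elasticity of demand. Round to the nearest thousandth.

1.090

First evaluate Q_x: 66.1 − 2.01(35.7) + 0.013(63000) − 2.81(22) = 66.1 − 71.757 + 819 − 61.82 = 751.523.
∂Q_x/∂I = +0.013, so E_I = 0.013·(63000/751.523) ≈ 1.090.
E_I > 1: normal good (luxury).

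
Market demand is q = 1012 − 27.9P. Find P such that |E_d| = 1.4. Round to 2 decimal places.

21.16

Set −bP/(a − bP) = −1.4 ⇒ bP = 1.4(a − bP) ⇒ bP(1+1.4) = 1.4·a.
P = 1.4·1012/(27.9·2.4) ≈ 21.16.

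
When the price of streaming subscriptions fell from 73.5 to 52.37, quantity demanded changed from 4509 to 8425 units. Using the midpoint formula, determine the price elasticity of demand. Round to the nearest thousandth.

-1.804

%ΔQ = (8425 − 4509)/[(4509 + 8425)/2] = 3916/6467 ≈ 0.6055.
%Δp = (52.37 − 73.5)/[(73.5 + 52.37)/2] = -21.13/62.935 ≈ -0.3357.
Arc elasticity E = %ΔQ/%Δp ≈ 0.6055/-0.3357 ≈ -1.804.
|E| > 1: demand is elastic over this range.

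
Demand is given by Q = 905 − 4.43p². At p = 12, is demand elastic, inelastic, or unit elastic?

elastic

At p = 12, Q = 267.08.
dQ/dp = −2·4.43·p = −106.32.
Point elasticity E = (dQ/dp)·(p/Q) = -106.32 × 12/267.08 ≈ -4.777.
|E| ≈ 4.777 > 1, so demand is elastic.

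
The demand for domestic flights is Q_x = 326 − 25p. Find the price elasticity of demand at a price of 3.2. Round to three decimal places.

At p = 3.2, Q_x = 246.
dQ_x/dp = −25.
Point elasticity E = (dQ_x/dp)·(p/Q_x) = -25 × 3.2/246 ≈ -0.325.
|E| < 1, so demand is inelastic at this price.

-0.325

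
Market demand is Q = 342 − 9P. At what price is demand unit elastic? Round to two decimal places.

For linear demand Q = a − bP, E = −bP/(a − bP). |E| = 1 ⇒ bP = a − bP ⇒ P = a/(2b).
P = 342/(2·9) = 19.00.

19.00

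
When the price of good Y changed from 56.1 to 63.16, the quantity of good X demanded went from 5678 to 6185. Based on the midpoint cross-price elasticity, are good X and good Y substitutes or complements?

%ΔQ_x = (6185 − 5678)/[(5678+6185)/2] = 507/5931.5 ≈ 0.0855.
%ΔP_y = (63.16 − 56.1)/[(56.1+63.16)/2] ≈ 0.1184.
E_xy = 0.0855/0.1184 ≈ 0.722.
E_xy > 0, so the goods are substitutes.

substitutes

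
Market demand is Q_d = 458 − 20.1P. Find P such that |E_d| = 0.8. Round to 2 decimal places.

Set −bP/(a − bP) = −0.8 ⇒ bP = 0.8(a − bP) ⇒ bP(1+0.8) = 0.8·a.
P = 0.8·458/(20.1·1.8) ≈ 10.13.

10.13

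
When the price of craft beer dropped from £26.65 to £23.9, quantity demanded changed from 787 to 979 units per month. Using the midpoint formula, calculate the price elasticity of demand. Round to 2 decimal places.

-2.00

%Δq = (979 − 787)/[(787 + 979)/2] = 192/883 ≈ 0.2174.
%ΔP = (23.9 − 26.65)/[(26.65 + 23.9)/2] = -2.75/25.275 ≈ -0.1088.
Arc elasticity E = %Δq/%ΔP ≈ 0.2174/-0.1088 ≈ -2.00.
|E| > 1: demand is elastic over this range.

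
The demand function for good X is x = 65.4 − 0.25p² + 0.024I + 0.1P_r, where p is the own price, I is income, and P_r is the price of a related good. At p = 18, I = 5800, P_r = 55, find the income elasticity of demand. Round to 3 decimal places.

1.078

x = 65.4 − 0.25(18)² + 0.024(5800) + 0.1(55) = 65.4 − 81 + 139.2 + 5.5 = 129.1.
∂x/∂I = +0.024, so E_I = 0.024·(5800/129.1) ≈ 1.078.
E_I > 1: normal good (luxury).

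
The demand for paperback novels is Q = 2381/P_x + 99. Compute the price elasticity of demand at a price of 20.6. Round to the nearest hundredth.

At P_x = 20.6, Q = 214.5825.
dQ/dP_x = −2381/P_x² = −5.6108.
Point elasticity E = (dQ/dP_x)·(P_x/Q) = -5.6108 × 20.6/214.5825 ≈ -0.54.
|E| < 1, so demand is inelastic at this price.

-0.54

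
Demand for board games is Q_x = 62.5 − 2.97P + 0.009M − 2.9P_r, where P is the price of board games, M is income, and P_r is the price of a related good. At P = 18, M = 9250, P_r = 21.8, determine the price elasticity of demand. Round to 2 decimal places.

-1.84

Q_x = 62.5 − 2.97(18) + 0.009(9250) − 2.9(21.8) = 62.5 − 53.46 + 83.25 − 63.22 = 29.07.
∂Q_x/∂P = −2.97, so E_p = (−2.97)·(18/29.07) ≈ -1.84.
|E_p| > 1: demand is elastic.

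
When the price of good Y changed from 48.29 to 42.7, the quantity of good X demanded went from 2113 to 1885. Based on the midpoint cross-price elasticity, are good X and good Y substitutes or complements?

%ΔQ_x = (1885 − 2113)/[(2113+1885)/2] = -228/1999 ≈ -0.1141.
%ΔP_y = (42.7 − 48.29)/[(48.29+42.7)/2] ≈ -0.1229.
E_xy = -0.1141/-0.1229 ≈ 0.928.
E_xy > 0, so the goods are substitutes.

substitutes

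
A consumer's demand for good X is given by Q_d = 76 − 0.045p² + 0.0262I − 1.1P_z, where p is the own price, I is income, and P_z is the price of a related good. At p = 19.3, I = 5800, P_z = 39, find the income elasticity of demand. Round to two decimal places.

At the given point, Q_d = 76 − 0.045(19.3)² + 0.0262(5800) − 1.1(39) = 76 − 16.7621 + 151.96 − 42.9 = 168.298.
∂Q_d/∂I = +0.0262, so E_I = 0.0262·(5800/168.298) ≈ 0.90.
E_I ∈ (0,1): normal good (necessity).

0.90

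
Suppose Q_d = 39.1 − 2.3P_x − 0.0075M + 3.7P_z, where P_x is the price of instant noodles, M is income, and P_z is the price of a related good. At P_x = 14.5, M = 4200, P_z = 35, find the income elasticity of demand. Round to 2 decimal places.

-0.30

Substituting, Q_d = 39.1 − 2.3(14.5) − 0.0075(4200) + 3.7(35) = 39.1 − 33.35 − 31.5 + 129.5 = 103.75.
∂Q_d/∂M = −0.0075, so E_I = -0.0075·(4200/103.75) ≈ -0.30.
E_I < 0: inferior good.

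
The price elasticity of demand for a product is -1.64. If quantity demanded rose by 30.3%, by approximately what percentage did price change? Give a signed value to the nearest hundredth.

%ΔQ ≈ E × %ΔP ⇒ %ΔP = %ΔQ / E = (30.3%)/(-1.64) ≈ -18.48%.

-18.48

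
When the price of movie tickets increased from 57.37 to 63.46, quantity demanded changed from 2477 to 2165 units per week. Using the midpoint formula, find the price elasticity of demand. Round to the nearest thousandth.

-1.334

%ΔQ = (2165 − 2477)/[(2477 + 2165)/2] = -312/2321 ≈ -0.1344.
%ΔP = (63.46 − 57.37)/[(57.37 + 63.46)/2] = 6.09/60.415 ≈ 0.1008.
Arc elasticity E = %ΔQ/%ΔP ≈ -0.1344/0.1008 ≈ -1.334.
|E| > 1: demand is elastic over this range.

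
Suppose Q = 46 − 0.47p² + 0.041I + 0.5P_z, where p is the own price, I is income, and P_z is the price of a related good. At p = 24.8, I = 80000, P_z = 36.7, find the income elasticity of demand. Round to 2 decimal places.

1.07

At the given point, Q = 46 − 0.47(24.8)² + 0.041(80000) + 0.5(36.7) = 46 − 289.0688 + 3280 + 18.35 = 3055.2812.
∂Q/∂I = +0.041, so E_I = 0.041·(80000/3055.2812) ≈ 1.07.
E_I > 1: normal good (luxury).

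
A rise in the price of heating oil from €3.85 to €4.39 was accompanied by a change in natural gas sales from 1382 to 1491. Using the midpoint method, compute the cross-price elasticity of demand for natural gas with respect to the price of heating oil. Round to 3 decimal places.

0.579

%ΔQ_x = (1491 − 1382)/[(1382+1491)/2] = 109/1436.5 ≈ 0.0759.
%ΔP_y = (4.39 − 3.85)/[(3.85+4.39)/2] ≈ 0.1311.
E_xy = 0.0759/0.1311 ≈ 0.579.
E_xy > 0, so natural gas and heating oil are substitutes.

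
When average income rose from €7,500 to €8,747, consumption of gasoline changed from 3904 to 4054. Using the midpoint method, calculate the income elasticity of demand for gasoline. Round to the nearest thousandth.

0.246

%ΔQ = (4054 − 3904)/[(3904+4054)/2] = 150/3979 ≈ 0.0377.
%ΔY = (8,747 − 7,500)/[(7,500+8,747)/2] = 1247/8123.5 ≈ 0.1535.
E_I = %ΔQ/%ΔY ≈ 0.246.
E_I ∈ (0,1): normal good (necessity).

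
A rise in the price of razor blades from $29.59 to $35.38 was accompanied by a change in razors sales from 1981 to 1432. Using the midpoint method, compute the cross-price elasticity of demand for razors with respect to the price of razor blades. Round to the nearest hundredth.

-1.80

%ΔQ_x = (1432 − 1981)/[(1981+1432)/2] = -549/1706.5 ≈ -0.3217.
%ΔP_y = (35.38 − 29.59)/[(29.59+35.38)/2] ≈ 0.1782.
E_xy = -0.3217/0.1782 ≈ -1.80.
E_xy < 0, so razors and razor blades are complements.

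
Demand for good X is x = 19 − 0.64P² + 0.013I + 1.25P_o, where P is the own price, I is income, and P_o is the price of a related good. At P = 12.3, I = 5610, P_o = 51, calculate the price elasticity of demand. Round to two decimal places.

Evaluating quantity at (P, I, P_o) gives x = 19 − 0.64(12.3)² + 0.013(5610) + 1.25(51) = 19 − 96.8256 + 72.93 + 63.75 = 58.8544.
∂x/∂P = −2·0.64·P = -15.744, so E_p = -15.744·(12.3/58.8544) ≈ -3.29.
|E_p| > 1: demand is elastic.

-3.29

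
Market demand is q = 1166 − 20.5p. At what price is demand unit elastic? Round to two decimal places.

28.44

For linear demand q = a − bp, E = −bp/(a − bp). |E| = 1 ⇒ bp = a − bp ⇒ p = a/(2b).
p = 1166/(2·20.5) ≈ 28.44.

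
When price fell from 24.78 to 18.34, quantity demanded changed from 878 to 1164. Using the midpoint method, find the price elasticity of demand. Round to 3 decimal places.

-0.938

%ΔQ = (1164 − 878)/[(878 + 1164)/2] = 286/1021 ≈ 0.2801.
%ΔP = (18.34 − 24.78)/[(24.78 + 18.34)/2] = -6.44/21.56 ≈ -0.2987.
Arc elasticity E = %ΔQ/%ΔP ≈ 0.2801/-0.2987 ≈ -0.938.
|E| < 1: demand is inelastic over this range.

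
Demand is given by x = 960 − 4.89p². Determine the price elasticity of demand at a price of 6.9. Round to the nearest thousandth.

-0.640

At p = 6.9, x = 727.1871.
dx/dp = −2·4.89·p = −67.482.
Point elasticity E = (dx/dp)·(p/x) = -67.482 × 6.9/727.1871 ≈ -0.640.
|E| < 1, so demand is inelastic at this price.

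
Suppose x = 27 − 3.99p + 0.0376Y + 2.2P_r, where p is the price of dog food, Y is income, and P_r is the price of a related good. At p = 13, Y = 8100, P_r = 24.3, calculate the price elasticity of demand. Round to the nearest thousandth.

Evaluating quantity at (p, Y, P_r) gives x = 27 − 3.99(13) + 0.0376(8100) + 2.2(24.3) = 27 − 51.87 + 304.56 + 53.46 = 333.15.
∂x/∂p = −3.99, so E_p = (−3.99)·(13/333.15) ≈ -0.156.
|E_p| < 1: demand is inelastic.

-0.156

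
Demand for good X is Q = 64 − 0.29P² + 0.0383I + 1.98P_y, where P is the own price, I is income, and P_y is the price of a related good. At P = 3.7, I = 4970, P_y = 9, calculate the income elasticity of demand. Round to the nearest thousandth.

Substituting, Q = 64 − 0.29(3.7)² + 0.0383(4970) + 1.98(9) = 64 − 3.9701 + 190.351 + 17.82 = 268.2009.
∂Q/∂I = +0.0383, so E_I = 0.0383·(4970/268.2009) ≈ 0.710.
E_I ∈ (0,1): normal good (necessity).

0.710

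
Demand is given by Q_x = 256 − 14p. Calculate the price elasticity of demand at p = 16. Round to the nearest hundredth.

-7.00

At p = 16, Q_x = 32.
dQ_x/dp = −14.
Point elasticity E = (dQ_x/dp)·(p/Q_x) = -14 × 16/32 ≈ -7.00.
|E| > 1, so demand is elastic at this price.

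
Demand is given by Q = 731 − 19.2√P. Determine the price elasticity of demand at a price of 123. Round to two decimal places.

-0.21

At P = 123, Q = 518.0617.
dQ/dP = −19.2/(2√P) = −19.2/(2·11.0905).
Point elasticity E = (dQ/dP)·(P/Q) = -0.8656 × 123/518.0617 ≈ -0.21.
|E| < 1, so demand is inelastic at this price.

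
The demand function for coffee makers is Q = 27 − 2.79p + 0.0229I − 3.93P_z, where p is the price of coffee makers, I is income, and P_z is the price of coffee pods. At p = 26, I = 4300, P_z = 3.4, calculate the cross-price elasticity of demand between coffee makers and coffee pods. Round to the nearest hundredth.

-0.34

Substituting, Q = 27 − 2.79(26) + 0.0229(4300) − 3.93(3.4) = 27 − 72.54 + 98.47 − 13.362 = 39.568.
∂Q/∂P_z = −3.93, so E_xy = -3.93·(3.4/39.568) ≈ -0.34.
E_xy < 0: the goods are complements.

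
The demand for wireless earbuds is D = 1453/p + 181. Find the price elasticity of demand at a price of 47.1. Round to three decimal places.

-0.146

At p = 47.1, D = 211.8493.
dD/dp = −1453/p² = −0.655.
Point elasticity E = (dD/dp)·(p/D) = -0.655 × 47.1/211.8493 ≈ -0.146.
|E| < 1, so demand is inelastic at this price.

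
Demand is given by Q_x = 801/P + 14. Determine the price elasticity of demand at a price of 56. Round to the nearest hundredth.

At P = 56, Q_x = 28.3036.
dQ_x/dP = −801/P² = −0.2554.
Point elasticity E = (dQ_x/dP)·(P/Q_x) = -0.2554 × 56/28.3036 ≈ -0.51.
|E| < 1, so demand is inelastic at this price.

-0.51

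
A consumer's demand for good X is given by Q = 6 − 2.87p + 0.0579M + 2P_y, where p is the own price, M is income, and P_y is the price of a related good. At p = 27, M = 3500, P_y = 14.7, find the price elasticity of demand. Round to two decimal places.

-0.48

Evaluating quantity at (p, M, P_y) gives Q = 6 − 2.87(27) + 0.0579(3500) + 2(14.7) = 6 − 77.49 + 202.65 + 29.4 = 160.56.
∂Q/∂p = −2.87, so E_p = (−2.87)·(27/160.56) ≈ -0.48.
|E_p| < 1: demand is inelastic.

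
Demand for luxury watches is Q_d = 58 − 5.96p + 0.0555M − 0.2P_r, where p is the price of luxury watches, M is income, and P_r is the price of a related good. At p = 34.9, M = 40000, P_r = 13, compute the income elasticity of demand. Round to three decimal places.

1.074

First evaluate Q_d: 58 − 5.96(34.9) + 0.0555(40000) − 0.2(13) = 58 − 208.004 + 2220 − 2.6 = 2067.396.
∂Q_d/∂M = +0.0555, so E_I = 0.0555·(40000/2067.396) ≈ 1.074.
E_I > 1: normal good (luxury).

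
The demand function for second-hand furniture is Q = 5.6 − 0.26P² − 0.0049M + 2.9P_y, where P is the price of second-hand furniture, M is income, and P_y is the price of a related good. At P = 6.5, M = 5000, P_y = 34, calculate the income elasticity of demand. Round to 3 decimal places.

First evaluate Q: 5.6 − 0.26(6.5)² − 0.0049(5000) + 2.9(34) = 5.6 − 10.985 − 24.5 + 98.6 = 68.715.
∂Q/∂M = −0.0049, so E_I = -0.0049·(5000/68.715) ≈ -0.357.
E_I < 0: inferior good.

-0.357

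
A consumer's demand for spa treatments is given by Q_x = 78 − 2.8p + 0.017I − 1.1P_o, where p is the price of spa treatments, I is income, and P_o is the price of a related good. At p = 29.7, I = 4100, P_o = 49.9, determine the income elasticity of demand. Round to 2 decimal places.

7.22

At the given point, Q_x = 78 − 2.8(29.7) + 0.017(4100) − 1.1(49.9) = 78 − 83.16 + 69.7 − 54.89 = 9.65.
∂Q_x/∂I = +0.017, so E_I = 0.017·(4100/9.65) ≈ 7.22.
E_I > 1: normal good (luxury).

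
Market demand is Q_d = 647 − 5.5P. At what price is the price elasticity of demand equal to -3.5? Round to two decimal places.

91.49

Set −bP/(a − bP) = −3.5 ⇒ bP = 3.5(a − bP) ⇒ bP(1+3.5) = 3.5·a.
P = 3.5·647/(5.5·4.5) ≈ 91.49.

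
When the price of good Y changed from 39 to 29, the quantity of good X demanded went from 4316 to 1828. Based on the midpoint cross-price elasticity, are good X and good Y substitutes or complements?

%ΔQ_x = (1828 − 4316)/[(4316+1828)/2] = -2488/3072 ≈ -0.8099.
%ΔP_y = (29 − 39)/[(39+29)/2] ≈ -0.2941.
E_xy = -0.8099/-0.2941 ≈ 2.754.
E_xy > 0, so the goods are substitutes.

substitutes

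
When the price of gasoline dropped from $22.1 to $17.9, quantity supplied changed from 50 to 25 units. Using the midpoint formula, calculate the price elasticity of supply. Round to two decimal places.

3.17

%Δq = (25 − 50)/[(50 + 25)/2] = -25/37.5 ≈ -0.6667.
%ΔP = (17.9 − 22.1)/[(22.1 + 17.9)/2] = -4.2/20 ≈ -0.2100.
Arc elasticity E = %Δq/%ΔP ≈ -0.6667/-0.2100 ≈ 3.17.
|E| > 1: supply is elastic over this range.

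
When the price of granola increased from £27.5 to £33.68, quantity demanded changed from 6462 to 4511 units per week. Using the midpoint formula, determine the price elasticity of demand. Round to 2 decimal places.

-1.76

%ΔQ = (4511 − 6462)/[(6462 + 4511)/2] = -1951/5486.5 ≈ -0.3556.
%Δp = (33.68 − 27.5)/[(27.5 + 33.68)/2] = 6.18/30.59 ≈ 0.2020.
Arc elasticity E = %ΔQ/%Δp ≈ -0.3556/0.2020 ≈ -1.76.
|E| > 1: demand is elastic over this range.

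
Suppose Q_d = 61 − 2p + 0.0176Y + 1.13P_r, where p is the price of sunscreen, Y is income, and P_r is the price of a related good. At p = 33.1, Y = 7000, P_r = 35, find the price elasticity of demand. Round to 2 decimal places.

-0.42

Substituting, Q_d = 61 − 2(33.1) + 0.0176(7000) + 1.13(35) = 61 − 66.2 + 123.2 + 39.55 = 157.55.
∂Q_d/∂p = −2, so E_p = (−2)·(33.1/157.55) ≈ -0.42.
|E_p| < 1: demand is inelastic.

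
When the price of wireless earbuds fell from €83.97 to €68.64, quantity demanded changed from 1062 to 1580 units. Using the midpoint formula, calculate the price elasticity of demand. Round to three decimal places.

%Δq = (1580 − 1062)/[(1062 + 1580)/2] = 518/1321 ≈ 0.3921.
%ΔP = (68.64 − 83.97)/[(83.97 + 68.64)/2] = -15.33/76.305 ≈ -0.2009.
Arc elasticity E = %Δq/%ΔP ≈ 0.3921/-0.2009 ≈ -1.952.
|E| > 1: demand is elastic over this range.

-1.952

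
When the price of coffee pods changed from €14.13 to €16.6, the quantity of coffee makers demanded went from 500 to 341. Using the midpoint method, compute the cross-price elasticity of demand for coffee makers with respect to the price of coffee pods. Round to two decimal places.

%ΔQ_x = (341 − 500)/[(500+341)/2] = -159/420.5 ≈ -0.3781.
%ΔP_y = (16.6 − 14.13)/[(14.13+16.6)/2] ≈ 0.1608.
E_xy = -0.3781/0.1608 ≈ -2.35.
E_xy < 0, so coffee makers and coffee pods are complements.

-2.35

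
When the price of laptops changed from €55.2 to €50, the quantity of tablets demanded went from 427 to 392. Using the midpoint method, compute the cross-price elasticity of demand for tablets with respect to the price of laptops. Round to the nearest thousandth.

%ΔQ_x = (392 − 427)/[(427+392)/2] = -35/409.5 ≈ -0.0855.
%ΔP_y = (50 − 55.2)/[(55.2+50)/2] ≈ -0.0989.
E_xy = -0.0855/-0.0989 ≈ 0.865.
E_xy > 0, so tablets and laptops are substitutes.

0.865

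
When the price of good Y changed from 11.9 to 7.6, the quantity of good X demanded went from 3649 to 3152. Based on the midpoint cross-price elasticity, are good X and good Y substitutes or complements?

substitutes

%ΔQ_x = (3152 − 3649)/[(3649+3152)/2] = -497/3400.5 ≈ -0.1462.
%ΔP_y = (7.6 − 11.9)/[(11.9+7.6)/2] ≈ -0.4410.
E_xy = -0.1462/-0.4410 ≈ 0.331.
E_xy > 0, so the goods are substitutes.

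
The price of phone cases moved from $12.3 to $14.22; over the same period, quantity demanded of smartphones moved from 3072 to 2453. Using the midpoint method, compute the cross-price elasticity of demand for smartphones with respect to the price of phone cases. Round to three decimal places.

-1.548

%ΔQ_x = (2453 − 3072)/[(3072+2453)/2] = -619/2762.5 ≈ -0.2241.
%ΔP_y = (14.22 − 12.3)/[(12.3+14.22)/2] ≈ 0.1448.
E_xy = -0.2241/0.1448 ≈ -1.548.
E_xy < 0, so smartphones and phone cases are complements.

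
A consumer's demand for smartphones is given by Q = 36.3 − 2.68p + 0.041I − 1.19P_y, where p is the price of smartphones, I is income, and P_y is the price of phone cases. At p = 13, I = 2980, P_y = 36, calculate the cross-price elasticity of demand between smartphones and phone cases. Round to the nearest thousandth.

Q = 36.3 − 2.68(13) + 0.041(2980) − 1.19(36) = 36.3 − 34.84 + 122.18 − 42.84 = 80.8.
∂Q/∂P_y = −1.19, so E_xy = -1.19·(36/80.8) ≈ -0.530.
E_xy < 0: the goods are complements.

-0.530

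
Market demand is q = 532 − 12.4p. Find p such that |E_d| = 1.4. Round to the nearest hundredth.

25.03

Set −bp/(a − bp) = −1.4 ⇒ bp = 1.4(a − bp) ⇒ bp(1+1.4) = 1.4·a.
p = 1.4·532/(12.4·2.4) ≈ 25.03.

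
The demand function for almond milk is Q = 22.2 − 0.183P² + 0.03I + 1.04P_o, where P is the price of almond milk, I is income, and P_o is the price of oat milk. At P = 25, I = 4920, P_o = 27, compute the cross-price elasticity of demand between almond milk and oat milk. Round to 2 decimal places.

0.34

Evaluating quantity at (P, I, P_o) gives Q = 22.2 − 0.183(25)² + 0.03(4920) + 1.04(27) = 22.2 − 114.375 + 147.6 + 28.08 = 83.505.
∂Q/∂P_o = +1.04, so E_xy = 1.04·(27/83.505) ≈ 0.34.
E_xy > 0: the goods are substitutes.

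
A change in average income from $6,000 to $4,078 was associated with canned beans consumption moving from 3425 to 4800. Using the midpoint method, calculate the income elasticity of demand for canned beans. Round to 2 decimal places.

%ΔQ = (4800 − 3425)/[(3425+4800)/2] = 1375/4112.5 ≈ 0.3343.
%ΔY = (4,078 − 6,000)/[(6,000+4,078)/2] = -1922/5039 ≈ -0.3814.
E_I = %ΔQ/%ΔY ≈ -0.88.
E_I < 0: inferior good.

-0.88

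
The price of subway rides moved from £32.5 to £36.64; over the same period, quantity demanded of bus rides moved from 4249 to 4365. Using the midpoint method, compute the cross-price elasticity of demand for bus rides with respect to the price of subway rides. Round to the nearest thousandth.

0.225

%ΔQ_x = (4365 − 4249)/[(4249+4365)/2] = 116/4307 ≈ 0.0269.
%ΔP_y = (36.64 − 32.5)/[(32.5+36.64)/2] ≈ 0.1198.
E_xy = 0.0269/0.1198 ≈ 0.225.
E_xy > 0, so bus rides and subway rides are substitutes.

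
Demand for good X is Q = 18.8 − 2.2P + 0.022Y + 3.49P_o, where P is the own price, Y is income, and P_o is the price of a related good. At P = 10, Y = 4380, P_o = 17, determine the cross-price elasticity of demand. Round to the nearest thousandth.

0.389

At the given point, Q = 18.8 − 2.2(10) + 0.022(4380) + 3.49(17) = 18.8 − 22 + 96.36 + 59.33 = 152.49.
∂Q/∂P_o = +3.49, so E_xy = 3.49·(17/152.49) ≈ 0.389.
E_xy > 0: the goods are substitutes.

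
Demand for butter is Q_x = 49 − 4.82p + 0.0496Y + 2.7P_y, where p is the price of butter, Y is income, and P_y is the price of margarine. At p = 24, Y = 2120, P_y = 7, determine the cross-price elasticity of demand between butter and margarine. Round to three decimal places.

0.329

Substituting, Q_x = 49 − 4.82(24) + 0.0496(2120) + 2.7(7) = 49 − 115.68 + 105.152 + 18.9 = 57.372.
∂Q_x/∂P_y = +2.7, so E_xy = 2.7·(7/57.372) ≈ 0.329.
E_xy > 0: the goods are substitutes.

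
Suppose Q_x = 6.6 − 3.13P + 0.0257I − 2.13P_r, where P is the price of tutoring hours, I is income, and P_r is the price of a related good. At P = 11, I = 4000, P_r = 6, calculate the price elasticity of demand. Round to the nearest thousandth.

Evaluating quantity at (P, I, P_r) gives Q_x = 6.6 − 3.13(11) + 0.0257(4000) − 2.13(6) = 6.6 − 34.43 + 102.8 − 12.78 = 62.19.
∂Q_x/∂P = −3.13, so E_p = (−3.13)·(11/62.19) ≈ -0.554.
|E_p| < 1: demand is inelastic.

-0.554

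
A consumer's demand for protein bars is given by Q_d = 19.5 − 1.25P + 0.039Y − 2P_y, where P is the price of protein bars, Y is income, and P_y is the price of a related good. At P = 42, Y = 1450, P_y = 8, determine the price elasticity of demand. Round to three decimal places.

-6.954

Substituting, Q_d = 19.5 − 1.25(42) + 0.039(1450) − 2(8) = 19.5 − 52.5 + 56.55 − 16 = 7.55.
∂Q_d/∂P = −1.25, so E_p = (−1.25)·(42/7.55) ≈ -6.954.
|E_p| > 1: demand is elastic.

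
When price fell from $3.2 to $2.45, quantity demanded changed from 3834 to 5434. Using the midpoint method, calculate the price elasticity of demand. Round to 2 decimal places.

-1.30

%ΔQ = (5434 − 3834)/[(3834 + 5434)/2] = 1600/4634 ≈ 0.3453.
%Δp = (2.45 − 3.2)/[(3.2 + 2.45)/2] = -0.75/2.825 ≈ -0.2655.
Arc elasticity E = %ΔQ/%Δp ≈ 0.3453/-0.2655 ≈ -1.30.
|E| > 1: demand is elastic over this range.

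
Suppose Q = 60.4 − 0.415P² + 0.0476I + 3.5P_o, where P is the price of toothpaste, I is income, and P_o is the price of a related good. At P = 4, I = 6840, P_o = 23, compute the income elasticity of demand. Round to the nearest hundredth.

0.71

Evaluating quantity at (P, I, P_o) gives Q = 60.4 − 0.415(4)² + 0.0476(6840) + 3.5(23) = 60.4 − 6.64 + 325.584 + 80.5 = 459.844.
∂Q/∂I = +0.0476, so E_I = 0.0476·(6840/459.844) ≈ 0.71.
E_I ∈ (0,1): normal good (necessity).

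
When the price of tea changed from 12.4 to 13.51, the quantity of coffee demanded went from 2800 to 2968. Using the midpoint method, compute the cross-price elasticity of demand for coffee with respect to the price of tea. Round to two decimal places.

0.68

%ΔQ_x = (2968 − 2800)/[(2800+2968)/2] = 168/2884 ≈ 0.0583.
%ΔP_y = (13.51 − 12.4)/[(12.4+13.51)/2] ≈ 0.0857.
E_xy = 0.0583/0.0857 ≈ 0.68.
E_xy > 0, so coffee and tea are substitutes.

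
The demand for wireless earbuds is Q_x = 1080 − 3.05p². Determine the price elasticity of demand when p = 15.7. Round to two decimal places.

-4.58

At p = 15.7, Q_x = 328.2055.
dQ_x/dp = −2·3.05·p = −95.77.
Point elasticity E = (dQ_x/dp)·(p/Q_x) = -95.77 × 15.7/328.2055 ≈ -4.58.
|E| > 1, so demand is elastic at this price.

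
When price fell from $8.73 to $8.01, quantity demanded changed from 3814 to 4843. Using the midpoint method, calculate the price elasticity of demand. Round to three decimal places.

-2.764

%ΔQ = (4843 − 3814)/[(3814 + 4843)/2] = 1029/4328.5 ≈ 0.2377.
%Δp = (8.01 − 8.73)/[(8.73 + 8.01)/2] = -0.72/8.37 ≈ -0.0860.
Arc elasticity E = %ΔQ/%Δp ≈ 0.2377/-0.0860 ≈ -2.764.
|E| > 1: demand is elastic over this range.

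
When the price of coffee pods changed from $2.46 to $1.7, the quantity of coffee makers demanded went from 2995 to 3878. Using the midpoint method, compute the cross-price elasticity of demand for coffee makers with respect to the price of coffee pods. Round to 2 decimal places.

-0.70

%ΔQ_x = (3878 − 2995)/[(2995+3878)/2] = 883/3436.5 ≈ 0.2569.
%ΔP_y = (1.7 − 2.46)/[(2.46+1.7)/2] ≈ -0.3654.
E_xy = 0.2569/-0.3654 ≈ -0.70.
E_xy < 0, so coffee makers and coffee pods are complements.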